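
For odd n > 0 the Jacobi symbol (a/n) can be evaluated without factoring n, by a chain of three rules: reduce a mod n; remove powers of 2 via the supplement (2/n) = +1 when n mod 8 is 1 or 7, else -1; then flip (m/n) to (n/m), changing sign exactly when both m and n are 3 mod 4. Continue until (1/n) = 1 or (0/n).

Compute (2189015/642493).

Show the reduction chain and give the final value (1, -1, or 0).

(2189015/642493): 2189015 mod 642493 = 261536, so (2189015/642493) = (261536/642493)
factor out 2^5: 261536 = 2^5·8173; with 642493 mod 8 = 5, (2/642493) = -1; sign now -1; continue with (8173/642493)
flip (8173/642493) -> (642493/8173): both odd, 8173 mod 4 = 1, 642493 mod 4 = 1, so the flip contributes +1; sign now -1
(642493/8173): 642493 mod 8173 = 4999, so (642493/8173) = (4999/8173)
flip (4999/8173) -> (8173/4999): both odd, 4999 mod 4 = 3, 8173 mod 4 = 1, so the flip contributes +1; sign now -1
(8173/4999): 8173 mod 4999 = 3174, so (8173/4999) = (3174/4999)
factor out 2^1: 3174 = 2^1·1587; with 4999 mod 8 = 7, (2/4999) = +1; sign now -1; continue with (1587/4999)
flip (1587/4999) -> (4999/1587): both odd, 1587 mod 4 = 3, 4999 mod 4 = 3, so the flip contributes -1; sign now +1
(4999/1587): 4999 mod 1587 = 238, so (4999/1587) = (238/1587)
factor out 2^1: 238 = 2^1·119; with 1587 mod 8 = 3, (2/1587) = -1; sign now -1; continue with (119/1587)
flip (119/1587) -> (1587/119): both odd, 119 mod 4 = 3, 1587 mod 4 = 3, so the flip contributes -1; sign now +1
(1587/119): 1587 mod 119 = 40, so (1587/119) = (40/119)
factor out 2^3: 40 = 2^3·5; with 119 mod 8 = 7, (2/119) = +1; sign now +1; continue with (5/119)
flip (5/119) -> (119/5): both odd, 5 mod 4 = 1, 119 mod 4 = 3, so the flip contributes +1; sign now +1
(119/5): 119 mod 5 = 4, so (119/5) = (4/5)
factor out 2^2: 4 = 2^2·1; with 5 mod 8 = 5, (2/5) = -1; sign now +1; continue with (1/5)
reached (1/5) = 1, so the symbol is +1

1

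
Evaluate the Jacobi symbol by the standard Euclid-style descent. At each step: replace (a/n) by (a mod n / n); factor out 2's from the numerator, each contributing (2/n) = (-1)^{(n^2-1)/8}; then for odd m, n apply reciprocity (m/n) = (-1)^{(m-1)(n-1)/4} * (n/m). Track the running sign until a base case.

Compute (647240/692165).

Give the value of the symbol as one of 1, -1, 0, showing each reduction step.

647240 = 2^3·80905; (2/692165) = -1 since 692165 mod 8 = 5, so (647240/692165) = (-1)^3·(80905/692165); sign now -1
reciprocity: (80905/692165) = +1·(692165/80905) since 80905 mod 4 = 1, 692165 mod 4 = 1; sign now -1
(692165/80905) = (44925/80905)   [reduce mod 80905]
reciprocity: (44925/80905) = +1·(80905/44925) since 44925 mod 4 = 1, 80905 mod 4 = 1; sign now -1
(80905/44925) = (35980/44925)   [reduce mod 44925]
35980 = 2^2·8995; (2/44925) = -1 since 44925 mod 8 = 5, so (35980/44925) = (-1)^2·(8995/44925); sign now -1
reciprocity: (8995/44925) = +1·(44925/8995) since 8995 mod 4 = 3, 44925 mod 4 = 1; sign now -1
(44925/8995) = (8945/8995)   [reduce mod 8995]
reciprocity: (8945/8995) = +1·(8995/8945) since 8945 mod 4 = 1, 8995 mod 4 = 3; sign now -1
(8995/8945) = (50/8945)   [reduce mod 8945]
50 = 2^1·25; (2/8945) = +1 since 8945 mod 8 = 1, so (50/8945) = (+1)^1·(25/8945); sign now -1
reciprocity: (25/8945) = +1·(8945/25) since 25 mod 4 = 1, 8945 mod 4 = 1; sign now -1
(8945/25) = (20/25)   [reduce mod 25]
20 = 2^2·5; (2/25) = +1 since 25 mod 8 = 1, so (20/25) = (+1)^2·(5/25); sign now -1
reciprocity: (5/25) = +1·(25/5) since 5 mod 4 = 1, 25 mod 4 = 1; sign now -1
(25/5) = (0/5)   [reduce mod 5]
(0/5) = 0   [gcd(a, n) > 1]; final value = 0

0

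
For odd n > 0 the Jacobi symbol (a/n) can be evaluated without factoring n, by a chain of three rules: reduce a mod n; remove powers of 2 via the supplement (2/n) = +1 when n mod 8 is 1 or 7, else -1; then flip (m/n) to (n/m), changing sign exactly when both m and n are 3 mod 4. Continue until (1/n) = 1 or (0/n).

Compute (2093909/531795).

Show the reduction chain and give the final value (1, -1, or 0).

(2093909/531795) = (498524/531795)   [reduce mod 531795]
498524 = 2^2·124631; (2/531795) = -1 since 531795 mod 8 = 3, so (498524/531795) = (-1)^2·(124631/531795); sign now +1
reciprocity: (124631/531795) = -1·(531795/124631) since 124631 mod 4 = 3, 531795 mod 4 = 3; sign now -1
(531795/124631) = (33271/124631)   [reduce mod 124631]
reciprocity: (33271/124631) = -1·(124631/33271) since 33271 mod 4 = 3, 124631 mod 4 = 3; sign now +1
(124631/33271) = (24818/33271)   [reduce mod 33271]
24818 = 2^1·12409; (2/33271) = +1 since 33271 mod 8 = 7, so (24818/33271) = (+1)^1·(12409/33271); sign now +1
reciprocity: (12409/33271) = +1·(33271/12409) since 12409 mod 4 = 1, 33271 mod 4 = 3; sign now +1
(33271/12409) = (8453/12409)   [reduce mod 12409]
reciprocity: (8453/12409) = +1·(12409/8453) since 8453 mod 4 = 1, 12409 mod 4 = 1; sign now +1
(12409/8453) = (3956/8453)   [reduce mod 8453]
3956 = 2^2·989; (2/8453) = -1 since 8453 mod 8 = 5, so (3956/8453) = (-1)^2·(989/8453); sign now +1
reciprocity: (989/8453) = +1·(8453/989) since 989 mod 4 = 1, 8453 mod 4 = 1; sign now +1
(8453/989) = (541/989)   [reduce mod 989]
reciprocity: (541/989) = +1·(989/541) since 541 mod 4 = 1, 989 mod 4 = 1; sign now +1
(989/541) = (448/541)   [reduce mod 541]
448 = 2^6·7; (2/541) = -1 since 541 mod 8 = 5, so (448/541) = (-1)^6·(7/541); sign now +1
reciprocity: (7/541) = +1·(541/7) since 7 mod 4 = 3, 541 mod 4 = 1; sign now +1
(541/7) = (2/7)   [reduce mod 7]
2 = 2^1·1; (2/7) = +1 since 7 mod 8 = 7, so (2/7) = (+1)^1·(1/7); sign now +1
(1/7) = 1; final value = sign = +1

1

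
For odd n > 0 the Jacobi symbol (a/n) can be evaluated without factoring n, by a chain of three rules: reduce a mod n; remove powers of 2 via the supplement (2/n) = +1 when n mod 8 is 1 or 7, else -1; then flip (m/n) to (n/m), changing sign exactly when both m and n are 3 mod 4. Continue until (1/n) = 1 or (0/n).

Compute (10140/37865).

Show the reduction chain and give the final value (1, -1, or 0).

0

10140 = 2^2·2535; (2/37865) = +1 since 37865 mod 8 = 1, so (10140/37865) = (+1)^2·(2535/37865); sign now +1
reciprocity: (2535/37865) = +1·(37865/2535) since 2535 mod 4 = 3, 37865 mod 4 = 1; sign now +1
(37865/2535) = (2375/2535)   [reduce mod 2535]
reciprocity: (2375/2535) = -1·(2535/2375) since 2375 mod 4 = 3, 2535 mod 4 = 3; sign now -1
(2535/2375) = (160/2375)   [reduce mod 2375]
160 = 2^5·5; (2/2375) = +1 since 2375 mod 8 = 7, so (160/2375) = (+1)^5·(5/2375); sign now -1
reciprocity: (5/2375) = +1·(2375/5) since 5 mod 4 = 1, 2375 mod 4 = 3; sign now -1
(2375/5) = (0/5)   [reduce mod 5]
(0/5) = 0   [gcd(a, n) > 1]; final value = 0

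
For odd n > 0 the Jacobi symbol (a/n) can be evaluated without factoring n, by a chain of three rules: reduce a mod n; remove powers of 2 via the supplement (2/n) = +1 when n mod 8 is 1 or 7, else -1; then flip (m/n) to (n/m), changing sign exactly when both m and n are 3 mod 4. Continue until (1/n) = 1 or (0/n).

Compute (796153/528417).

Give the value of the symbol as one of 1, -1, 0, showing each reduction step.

-1

(796153/528417): 796153 mod 528417 = 267736, so (796153/528417) = (267736/528417)
factor out 2^3: 267736 = 2^3·33467; with 528417 mod 8 = 1, (2/528417) = +1; sign now +1; continue with (33467/528417)
flip (33467/528417) -> (528417/33467): both odd, 33467 mod 4 = 3, 528417 mod 4 = 1, so the flip contributes +1; sign now +1
(528417/33467): 528417 mod 33467 = 26412, so (528417/33467) = (26412/33467)
factor out 2^2: 26412 = 2^2·6603; with 33467 mod 8 = 3, (2/33467) = -1; sign now +1; continue with (6603/33467)
flip (6603/33467) -> (33467/6603): both odd, 6603 mod 4 = 3, 33467 mod 4 = 3, so the flip contributes -1; sign now -1
(33467/6603): 33467 mod 6603 = 452, so (33467/6603) = (452/6603)
factor out 2^2: 452 = 2^2·113; with 6603 mod 8 = 3, (2/6603) = -1; sign now -1; continue with (113/6603)
flip (113/6603) -> (6603/113): both odd, 113 mod 4 = 1, 6603 mod 4 = 3, so the flip contributes +1; sign now -1
(6603/113): 6603 mod 113 = 49, so (6603/113) = (49/113)
flip (49/113) -> (113/49): both odd, 49 mod 4 = 1, 113 mod 4 = 1, so the flip contributes +1; sign now -1
(113/49): 113 mod 49 = 15, so (113/49) = (15/49)
flip (15/49) -> (49/15): both odd, 15 mod 4 = 3, 49 mod 4 = 1, so the flip contributes +1; sign now -1
(49/15): 49 mod 15 = 4, so (49/15) = (4/15)
factor out 2^2: 4 = 2^2·1; with 15 mod 8 = 7, (2/15) = +1; sign now -1; continue with (1/15)
reached (1/15) = 1, so the symbol is -1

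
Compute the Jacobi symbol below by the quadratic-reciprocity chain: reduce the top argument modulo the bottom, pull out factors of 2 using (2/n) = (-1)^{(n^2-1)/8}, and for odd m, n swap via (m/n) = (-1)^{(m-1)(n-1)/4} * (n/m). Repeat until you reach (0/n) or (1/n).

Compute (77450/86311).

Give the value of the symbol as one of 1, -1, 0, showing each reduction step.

77450 = 2^1·38725; (2/86311) = +1 since 86311 mod 8 = 7, so (77450/86311) = (+1)^1·(38725/86311); sign now +1
reciprocity: (38725/86311) = +1·(86311/38725) since 38725 mod 4 = 1, 86311 mod 4 = 3; sign now +1
(86311/38725) = (8861/38725)   [reduce mod 38725]
reciprocity: (8861/38725) = +1·(38725/8861) since 8861 mod 4 = 1, 38725 mod 4 = 1; sign now +1
(38725/8861) = (3281/8861)   [reduce mod 8861]
reciprocity: (3281/8861) = +1·(8861/3281) since 3281 mod 4 = 1, 8861 mod 4 = 1; sign now +1
(8861/3281) = (2299/3281)   [reduce mod 3281]
reciprocity: (2299/3281) = +1·(3281/2299) since 2299 mod 4 = 3, 3281 mod 4 = 1; sign now +1
(3281/2299) = (982/2299)   [reduce mod 2299]
982 = 2^1·491; (2/2299) = -1 since 2299 mod 8 = 3, so (982/2299) = (-1)^1·(491/2299); sign now -1
reciprocity: (491/2299) = -1·(2299/491) since 491 mod 4 = 3, 2299 mod 4 = 3; sign now +1
(2299/491) = (335/491)   [reduce mod 491]
reciprocity: (335/491) = -1·(491/335) since 335 mod 4 = 3, 491 mod 4 = 3; sign now -1
(491/335) = (156/335)   [reduce mod 335]
156 = 2^2·39; (2/335) = +1 since 335 mod 8 = 7, so (156/335) = (+1)^2·(39/335); sign now -1
reciprocity: (39/335) = -1·(335/39) since 39 mod 4 = 3, 335 mod 4 = 3; sign now +1
(335/39) = (23/39)   [reduce mod 39]
reciprocity: (23/39) = -1·(39/23) since 23 mod 4 = 3, 39 mod 4 = 3; sign now -1
(39/23) = (16/23)   [reduce mod 23]
16 = 2^4·1; (2/23) = +1 since 23 mod 8 = 7, so (16/23) = (+1)^4·(1/23); sign now -1
(1/23) = 1; final value = sign = -1

-1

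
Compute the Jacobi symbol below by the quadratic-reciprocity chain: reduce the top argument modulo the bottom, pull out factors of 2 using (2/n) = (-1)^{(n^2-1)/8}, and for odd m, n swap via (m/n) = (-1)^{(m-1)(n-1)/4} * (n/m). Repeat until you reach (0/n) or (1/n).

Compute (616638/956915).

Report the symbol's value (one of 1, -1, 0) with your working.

-1

factor out 2^1: 616638 = 2^1·308319; with 956915 mod 8 = 3, (2/956915) = -1; sign now -1; continue with (308319/956915)
flip (308319/956915) -> (956915/308319): both odd, 308319 mod 4 = 3, 956915 mod 4 = 3, so the flip contributes -1; sign now +1
(956915/308319): 956915 mod 308319 = 31958, so (956915/308319) = (31958/308319)
factor out 2^1: 31958 = 2^1·15979; with 308319 mod 8 = 7, (2/308319) = +1; sign now +1; continue with (15979/308319)
flip (15979/308319) -> (308319/15979): both odd, 15979 mod 4 = 3, 308319 mod 4 = 3, so the flip contributes -1; sign now -1
(308319/15979): 308319 mod 15979 = 4718, so (308319/15979) = (4718/15979)
factor out 2^1: 4718 = 2^1·2359; with 15979 mod 8 = 3, (2/15979) = -1; sign now +1; continue with (2359/15979)
flip (2359/15979) -> (15979/2359): both odd, 2359 mod 4 = 3, 15979 mod 4 = 3, so the flip contributes -1; sign now -1
(15979/2359): 15979 mod 2359 = 1825, so (15979/2359) = (1825/2359)
flip (1825/2359) -> (2359/1825): both odd, 1825 mod 4 = 1, 2359 mod 4 = 3, so the flip contributes +1; sign now -1
(2359/1825): 2359 mod 1825 = 534, so (2359/1825) = (534/1825)
factor out 2^1: 534 = 2^1·267; with 1825 mod 8 = 1, (2/1825) = +1; sign now -1; continue with (267/1825)
flip (267/1825) -> (1825/267): both odd, 267 mod 4 = 3, 1825 mod 4 = 1, so the flip contributes +1; sign now -1
(1825/267): 1825 mod 267 = 223, so (1825/267) = (223/267)
flip (223/267) -> (267/223): both odd, 223 mod 4 = 3, 267 mod 4 = 3, so the flip contributes -1; sign now +1
(267/223): 267 mod 223 = 44, so (267/223) = (44/223)
factor out 2^2: 44 = 2^2·11; with 223 mod 8 = 7, (2/223) = +1; sign now +1; continue with (11/223)
flip (11/223) -> (223/11): both odd, 11 mod 4 = 3, 223 mod 4 = 3, so the flip contributes -1; sign now -1
(223/11): 223 mod 11 = 3, so (223/11) = (3/11)
flip (3/11) -> (11/3): both odd, 3 mod 4 = 3, 11 mod 4 = 3, so the flip contributes -1; sign now +1
(11/3): 11 mod 3 = 2, so (11/3) = (2/3)
factor out 2^1: 2 = 2^1·1; with 3 mod 8 = 3, (2/3) = -1; sign now -1; continue with (1/3)
reached (1/3) = 1, so the symbol is -1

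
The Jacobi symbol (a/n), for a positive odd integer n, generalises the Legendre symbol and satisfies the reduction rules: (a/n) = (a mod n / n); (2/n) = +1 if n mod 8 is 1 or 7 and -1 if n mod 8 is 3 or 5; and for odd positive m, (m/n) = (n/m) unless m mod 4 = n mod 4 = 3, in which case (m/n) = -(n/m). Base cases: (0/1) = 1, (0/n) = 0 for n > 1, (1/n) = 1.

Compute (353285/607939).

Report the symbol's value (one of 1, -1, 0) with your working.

-1

reciprocity: (353285/607939) = +1·(607939/353285) since 353285 mod 4 = 1, 607939 mod 4 = 3; sign now +1
(607939/353285) = (254654/353285)   [reduce mod 353285]
254654 = 2^1·127327; (2/353285) = -1 since 353285 mod 8 = 5, so (254654/353285) = (-1)^1·(127327/353285); sign now -1
reciprocity: (127327/353285) = +1·(353285/127327) since 127327 mod 4 = 3, 353285 mod 4 = 1; sign now -1
(353285/127327) = (98631/127327)   [reduce mod 127327]
reciprocity: (98631/127327) = -1·(127327/98631) since 98631 mod 4 = 3, 127327 mod 4 = 3; sign now +1
(127327/98631) = (28696/98631)   [reduce mod 98631]
28696 = 2^3·3587; (2/98631) = +1 since 98631 mod 8 = 7, so (28696/98631) = (+1)^3·(3587/98631); sign now +1
reciprocity: (3587/98631) = -1·(98631/3587) since 3587 mod 4 = 3, 98631 mod 4 = 3; sign now -1
(98631/3587) = (1782/3587)   [reduce mod 3587]
1782 = 2^1·891; (2/3587) = -1 since 3587 mod 8 = 3, so (1782/3587) = (-1)^1·(891/3587); sign now +1
reciprocity: (891/3587) = -1·(3587/891) since 891 mod 4 = 3, 3587 mod 4 = 3; sign now -1
(3587/891) = (23/891)   [reduce mod 891]
reciprocity: (23/891) = -1·(891/23) since 23 mod 4 = 3, 891 mod 4 = 3; sign now +1
(891/23) = (17/23)   [reduce mod 23]
reciprocity: (17/23) = +1·(23/17) since 17 mod 4 = 1, 23 mod 4 = 3; sign now +1
(23/17) = (6/17)   [reduce mod 17]
6 = 2^1·3; (2/17) = +1 since 17 mod 8 = 1, so (6/17) = (+1)^1·(3/17); sign now +1
reciprocity: (3/17) = +1·(17/3) since 3 mod 4 = 3, 17 mod 4 = 1; sign now +1
(17/3) = (2/3)   [reduce mod 3]
2 = 2^1·1; (2/3) = -1 since 3 mod 8 = 3, so (2/3) = (-1)^1·(1/3); sign now -1
(1/3) = 1; final value = sign = -1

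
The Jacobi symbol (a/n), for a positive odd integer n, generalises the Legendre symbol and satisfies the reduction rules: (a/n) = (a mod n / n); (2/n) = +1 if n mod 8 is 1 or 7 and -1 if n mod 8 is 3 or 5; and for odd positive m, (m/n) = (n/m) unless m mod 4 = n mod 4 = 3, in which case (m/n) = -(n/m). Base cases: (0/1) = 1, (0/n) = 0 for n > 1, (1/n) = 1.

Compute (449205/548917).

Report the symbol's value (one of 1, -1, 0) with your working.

-1

flip (449205/548917) -> (548917/449205): both odd, 449205 mod 4 = 1, 548917 mod 4 = 1, so the flip contributes +1; sign now +1
(548917/449205): 548917 mod 449205 = 99712, so (548917/449205) = (99712/449205)
factor out 2^7: 99712 = 2^7·779; with 449205 mod 8 = 5, (2/449205) = -1; sign now -1; continue with (779/449205)
flip (779/449205) -> (449205/779): both odd, 779 mod 4 = 3, 449205 mod 4 = 1, so the flip contributes +1; sign now -1
(449205/779): 449205 mod 779 = 501, so (449205/779) = (501/779)
flip (501/779) -> (779/501): both odd, 501 mod 4 = 1, 779 mod 4 = 3, so the flip contributes +1; sign now -1
(779/501): 779 mod 501 = 278, so (779/501) = (278/501)
factor out 2^1: 278 = 2^1·139; with 501 mod 8 = 5, (2/501) = -1; sign now +1; continue with (139/501)
flip (139/501) -> (501/139): both odd, 139 mod 4 = 3, 501 mod 4 = 1, so the flip contributes +1; sign now +1
(501/139): 501 mod 139 = 84, so (501/139) = (84/139)
factor out 2^2: 84 = 2^2·21; with 139 mod 8 = 3, (2/139) = -1; sign now +1; continue with (21/139)
flip (21/139) -> (139/21): both odd, 21 mod 4 = 1, 139 mod 4 = 3, so the flip contributes +1; sign now +1
(139/21): 139 mod 21 = 13, so (139/21) = (13/21)
flip (13/21) -> (21/13): both odd, 13 mod 4 = 1, 21 mod 4 = 1, so the flip contributes +1; sign now +1
(21/13): 21 mod 13 = 8, so (21/13) = (8/13)
factor out 2^3: 8 = 2^3·1; with 13 mod 8 = 5, (2/13) = -1; sign now -1; continue with (1/13)
reached (1/13) = 1, so the symbol is -1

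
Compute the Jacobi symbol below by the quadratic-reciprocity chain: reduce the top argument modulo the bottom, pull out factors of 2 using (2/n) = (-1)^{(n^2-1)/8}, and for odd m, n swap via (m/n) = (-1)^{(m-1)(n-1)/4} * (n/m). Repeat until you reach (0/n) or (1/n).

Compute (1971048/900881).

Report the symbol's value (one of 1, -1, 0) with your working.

(1971048/900881) = (169286/900881)   [reduce mod 900881]
169286 = 2^1·84643; (2/900881) = +1 since 900881 mod 8 = 1, so (169286/900881) = (+1)^1·(84643/900881); sign now +1
reciprocity: (84643/900881) = +1·(900881/84643) since 84643 mod 4 = 3, 900881 mod 4 = 1; sign now +1
(900881/84643) = (54451/84643)   [reduce mod 84643]
reciprocity: (54451/84643) = -1·(84643/54451) since 54451 mod 4 = 3, 84643 mod 4 = 3; sign now -1
(84643/54451) = (30192/54451)   [reduce mod 54451]
30192 = 2^4·1887; (2/54451) = -1 since 54451 mod 8 = 3, so (30192/54451) = (-1)^4·(1887/54451); sign now -1
reciprocity: (1887/54451) = -1·(54451/1887) since 1887 mod 4 = 3, 54451 mod 4 = 3; sign now +1
(54451/1887) = (1615/1887)   [reduce mod 1887]
reciprocity: (1615/1887) = -1·(1887/1615) since 1615 mod 4 = 3, 1887 mod 4 = 3; sign now -1
(1887/1615) = (272/1615)   [reduce mod 1615]
272 = 2^4·17; (2/1615) = +1 since 1615 mod 8 = 7, so (272/1615) = (+1)^4·(17/1615); sign now -1
reciprocity: (17/1615) = +1·(1615/17) since 17 mod 4 = 1, 1615 mod 4 = 3; sign now -1
(1615/17) = (0/17)   [reduce mod 17]
(0/17) = 0   [gcd(a, n) > 1]; final value = 0

0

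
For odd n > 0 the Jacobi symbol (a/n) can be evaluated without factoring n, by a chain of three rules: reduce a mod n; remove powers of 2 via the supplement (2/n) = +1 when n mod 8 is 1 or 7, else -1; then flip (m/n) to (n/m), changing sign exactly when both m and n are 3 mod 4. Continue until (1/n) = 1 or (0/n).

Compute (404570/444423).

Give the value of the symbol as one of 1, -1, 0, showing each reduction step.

404570 = 2^1·202285; (2/444423) = +1 since 444423 mod 8 = 7, so (404570/444423) = (+1)^1·(202285/444423); sign now +1
reciprocity: (202285/444423) = +1·(444423/202285) since 202285 mod 4 = 1, 444423 mod 4 = 3; sign now +1
(444423/202285) = (39853/202285)   [reduce mod 202285]
reciprocity: (39853/202285) = +1·(202285/39853) since 39853 mod 4 = 1, 202285 mod 4 = 1; sign now +1
(202285/39853) = (3020/39853)   [reduce mod 39853]
3020 = 2^2·755; (2/39853) = -1 since 39853 mod 8 = 5, so (3020/39853) = (-1)^2·(755/39853); sign now +1
reciprocity: (755/39853) = +1·(39853/755) since 755 mod 4 = 3, 39853 mod 4 = 1; sign now +1
(39853/755) = (593/755)   [reduce mod 755]
reciprocity: (593/755) = +1·(755/593) since 593 mod 4 = 1, 755 mod 4 = 3; sign now +1
(755/593) = (162/593)   [reduce mod 593]
162 = 2^1·81; (2/593) = +1 since 593 mod 8 = 1, so (162/593) = (+1)^1·(81/593); sign now +1
reciprocity: (81/593) = +1·(593/81) since 81 mod 4 = 1, 593 mod 4 = 1; sign now +1
(593/81) = (26/81)   [reduce mod 81]
26 = 2^1·13; (2/81) = +1 since 81 mod 8 = 1, so (26/81) = (+1)^1·(13/81); sign now +1
reciprocity: (13/81) = +1·(81/13) since 13 mod 4 = 1, 81 mod 4 = 1; sign now +1
(81/13) = (3/13)   [reduce mod 13]
reciprocity: (3/13) = +1·(13/3) since 3 mod 4 = 3, 13 mod 4 = 1; sign now +1
(13/3) = (1/3)   [reduce mod 3]
(1/3) = 1; final value = sign = +1

1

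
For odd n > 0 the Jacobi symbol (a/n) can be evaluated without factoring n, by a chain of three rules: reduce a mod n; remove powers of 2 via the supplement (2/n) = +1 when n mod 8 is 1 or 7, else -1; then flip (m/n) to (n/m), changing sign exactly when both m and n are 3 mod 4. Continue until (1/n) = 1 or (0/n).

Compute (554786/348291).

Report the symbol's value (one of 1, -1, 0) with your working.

1

(554786/348291): 554786 mod 348291 = 206495, so (554786/348291) = (206495/348291)
flip (206495/348291) -> (348291/206495): both odd, 206495 mod 4 = 3, 348291 mod 4 = 3, so the flip contributes -1; sign now -1
(348291/206495): 348291 mod 206495 = 141796, so (348291/206495) = (141796/206495)
factor out 2^2: 141796 = 2^2·35449; with 206495 mod 8 = 7, (2/206495) = +1; sign now -1; continue with (35449/206495)
flip (35449/206495) -> (206495/35449): both odd, 35449 mod 4 = 1, 206495 mod 4 = 3, so the flip contributes +1; sign now -1
(206495/35449): 206495 mod 35449 = 29250, so (206495/35449) = (29250/35449)
factor out 2^1: 29250 = 2^1·14625; with 35449 mod 8 = 1, (2/35449) = +1; sign now -1; continue with (14625/35449)
flip (14625/35449) -> (35449/14625): both odd, 14625 mod 4 = 1, 35449 mod 4 = 1, so the flip contributes +1; sign now -1
(35449/14625): 35449 mod 14625 = 6199, so (35449/14625) = (6199/14625)
flip (6199/14625) -> (14625/6199): both odd, 6199 mod 4 = 3, 14625 mod 4 = 1, so the flip contributes +1; sign now -1
(14625/6199): 14625 mod 6199 = 2227, so (14625/6199) = (2227/6199)
flip (2227/6199) -> (6199/2227): both odd, 2227 mod 4 = 3, 6199 mod 4 = 3, so the flip contributes -1; sign now +1
(6199/2227): 6199 mod 2227 = 1745, so (6199/2227) = (1745/2227)
flip (1745/2227) -> (2227/1745): both odd, 1745 mod 4 = 1, 2227 mod 4 = 3, so the flip contributes +1; sign now +1
(2227/1745): 2227 mod 1745 = 482, so (2227/1745) = (482/1745)
factor out 2^1: 482 = 2^1·241; with 1745 mod 8 = 1, (2/1745) = +1; sign now +1; continue with (241/1745)
flip (241/1745) -> (1745/241): both odd, 241 mod 4 = 1, 1745 mod 4 = 1, so the flip contributes +1; sign now +1
(1745/241): 1745 mod 241 = 58, so (1745/241) = (58/241)
factor out 2^1: 58 = 2^1·29; with 241 mod 8 = 1, (2/241) = +1; sign now +1; continue with (29/241)
flip (29/241) -> (241/29): both odd, 29 mod 4 = 1, 241 mod 4 = 1, so the flip contributes +1; sign now +1
(241/29): 241 mod 29 = 9, so (241/29) = (9/29)
flip (9/29) -> (29/9): both odd, 9 mod 4 = 1, 29 mod 4 = 1, so the flip contributes +1; sign now +1
(29/9): 29 mod 9 = 2, so (29/9) = (2/9)
factor out 2^1: 2 = 2^1·1; with 9 mod 8 = 1, (2/9) = +1; sign now +1; continue with (1/9)
reached (1/9) = 1, so the symbol is +1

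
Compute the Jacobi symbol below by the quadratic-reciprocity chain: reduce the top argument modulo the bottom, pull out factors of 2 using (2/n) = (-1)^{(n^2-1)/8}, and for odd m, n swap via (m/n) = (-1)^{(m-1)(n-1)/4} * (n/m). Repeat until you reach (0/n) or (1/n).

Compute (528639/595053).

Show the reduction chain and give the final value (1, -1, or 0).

0

reciprocity: (528639/595053) = +1·(595053/528639) since 528639 mod 4 = 3, 595053 mod 4 = 1; sign now +1
(595053/528639) = (66414/528639)   [reduce mod 528639]
66414 = 2^1·33207; (2/528639) = +1 since 528639 mod 8 = 7, so (66414/528639) = (+1)^1·(33207/528639); sign now +1
reciprocity: (33207/528639) = -1·(528639/33207) since 33207 mod 4 = 3, 528639 mod 4 = 3; sign now -1
(528639/33207) = (30534/33207)   [reduce mod 33207]
30534 = 2^1·15267; (2/33207) = +1 since 33207 mod 8 = 7, so (30534/33207) = (+1)^1·(15267/33207); sign now -1
reciprocity: (15267/33207) = -1·(33207/15267) since 15267 mod 4 = 3, 33207 mod 4 = 3; sign now +1
(33207/15267) = (2673/15267)   [reduce mod 15267]
reciprocity: (2673/15267) = +1·(15267/2673) since 2673 mod 4 = 1, 15267 mod 4 = 3; sign now +1
(15267/2673) = (1902/2673)   [reduce mod 2673]
1902 = 2^1·951; (2/2673) = +1 since 2673 mod 8 = 1, so (1902/2673) = (+1)^1·(951/2673); sign now +1
reciprocity: (951/2673) = +1·(2673/951) since 951 mod 4 = 3, 2673 mod 4 = 1; sign now +1
(2673/951) = (771/951)   [reduce mod 951]
reciprocity: (771/951) = -1·(951/771) since 771 mod 4 = 3, 951 mod 4 = 3; sign now -1
(951/771) = (180/771)   [reduce mod 771]
180 = 2^2·45; (2/771) = -1 since 771 mod 8 = 3, so (180/771) = (-1)^2·(45/771); sign now -1
reciprocity: (45/771) = +1·(771/45) since 45 mod 4 = 1, 771 mod 4 = 3; sign now -1
(771/45) = (6/45)   [reduce mod 45]
6 = 2^1·3; (2/45) = -1 since 45 mod 8 = 5, so (6/45) = (-1)^1·(3/45); sign now +1
reciprocity: (3/45) = +1·(45/3) since 3 mod 4 = 3, 45 mod 4 = 1; sign now +1
(45/3) = (0/3)   [reduce mod 3]
(0/3) = 0   [gcd(a, n) > 1]; final value = 0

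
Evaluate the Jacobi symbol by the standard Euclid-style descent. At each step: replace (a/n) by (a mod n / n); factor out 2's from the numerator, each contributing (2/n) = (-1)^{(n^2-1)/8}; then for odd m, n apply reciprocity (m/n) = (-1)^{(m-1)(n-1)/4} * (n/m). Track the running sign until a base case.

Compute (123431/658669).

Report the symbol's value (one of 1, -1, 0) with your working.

0

flip (123431/658669) -> (658669/123431): both odd, 123431 mod 4 = 3, 658669 mod 4 = 1, so the flip contributes +1; sign now +1
(658669/123431): 658669 mod 123431 = 41514, so (658669/123431) = (41514/123431)
factor out 2^1: 41514 = 2^1·20757; with 123431 mod 8 = 7, (2/123431) = +1; sign now +1; continue with (20757/123431)
flip (20757/123431) -> (123431/20757): both odd, 20757 mod 4 = 1, 123431 mod 4 = 3, so the flip contributes +1; sign now +1
(123431/20757): 123431 mod 20757 = 19646, so (123431/20757) = (19646/20757)
factor out 2^1: 19646 = 2^1·9823; with 20757 mod 8 = 5, (2/20757) = -1; sign now -1; continue with (9823/20757)
flip (9823/20757) -> (20757/9823): both odd, 9823 mod 4 = 3, 20757 mod 4 = 1, so the flip contributes +1; sign now -1
(20757/9823): 20757 mod 9823 = 1111, so (20757/9823) = (1111/9823)
flip (1111/9823) -> (9823/1111): both odd, 1111 mod 4 = 3, 9823 mod 4 = 3, so the flip contributes -1; sign now +1
(9823/1111): 9823 mod 1111 = 935, so (9823/1111) = (935/1111)
flip (935/1111) -> (1111/935): both odd, 935 mod 4 = 3, 1111 mod 4 = 3, so the flip contributes -1; sign now -1
(1111/935): 1111 mod 935 = 176, so (1111/935) = (176/935)
factor out 2^4: 176 = 2^4·11; with 935 mod 8 = 7, (2/935) = +1; sign now -1; continue with (11/935)
flip (11/935) -> (935/11): both odd, 11 mod 4 = 3, 935 mod 4 = 3, so the flip contributes -1; sign now +1
(935/11): 935 mod 11 = 0, so (935/11) = (0/11)
reached (0/11); gcd(a, n) > 1, so (0/11) = 0 and the symbol is 0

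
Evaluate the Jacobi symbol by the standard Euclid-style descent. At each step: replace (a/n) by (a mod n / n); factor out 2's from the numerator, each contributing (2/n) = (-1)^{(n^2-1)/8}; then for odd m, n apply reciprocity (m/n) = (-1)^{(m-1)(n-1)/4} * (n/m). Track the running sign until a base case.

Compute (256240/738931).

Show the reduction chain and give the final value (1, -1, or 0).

256240 = 2^4·16015; (2/738931) = -1 since 738931 mod 8 = 3, so (256240/738931) = (-1)^4·(16015/738931); sign now +1
reciprocity: (16015/738931) = -1·(738931/16015) since 16015 mod 4 = 3, 738931 mod 4 = 3; sign now -1
(738931/16015) = (2241/16015)   [reduce mod 16015]
reciprocity: (2241/16015) = +1·(16015/2241) since 2241 mod 4 = 1, 16015 mod 4 = 3; sign now -1
(16015/2241) = (328/2241)   [reduce mod 2241]
328 = 2^3·41; (2/2241) = +1 since 2241 mod 8 = 1, so (328/2241) = (+1)^3·(41/2241); sign now -1
reciprocity: (41/2241) = +1·(2241/41) since 41 mod 4 = 1, 2241 mod 4 = 1; sign now -1
(2241/41) = (27/41)   [reduce mod 41]
reciprocity: (27/41) = +1·(41/27) since 27 mod 4 = 3, 41 mod 4 = 1; sign now -1
(41/27) = (14/27)   [reduce mod 27]
14 = 2^1·7; (2/27) = -1 since 27 mod 8 = 3, so (14/27) = (-1)^1·(7/27); sign now +1
reciprocity: (7/27) = -1·(27/7) since 7 mod 4 = 3, 27 mod 4 = 3; sign now -1
(27/7) = (6/7)   [reduce mod 7]
6 = 2^1·3; (2/7) = +1 since 7 mod 8 = 7, so (6/7) = (+1)^1·(3/7); sign now -1
reciprocity: (3/7) = -1·(7/3) since 3 mod 4 = 3, 7 mod 4 = 3; sign now +1
(7/3) = (1/3)   [reduce mod 3]
(1/3) = 1; final value = sign = +1

1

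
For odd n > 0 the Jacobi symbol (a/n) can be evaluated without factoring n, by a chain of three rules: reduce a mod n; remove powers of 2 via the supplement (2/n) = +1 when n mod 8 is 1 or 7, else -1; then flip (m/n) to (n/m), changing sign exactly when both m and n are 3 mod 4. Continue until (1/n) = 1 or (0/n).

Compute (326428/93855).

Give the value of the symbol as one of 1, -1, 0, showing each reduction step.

(326428/93855) = (44863/93855)   [reduce mod 93855]
reciprocity: (44863/93855) = -1·(93855/44863) since 44863 mod 4 = 3, 93855 mod 4 = 3; sign now -1
(93855/44863) = (4129/44863)   [reduce mod 44863]
reciprocity: (4129/44863) = +1·(44863/4129) since 4129 mod 4 = 1, 44863 mod 4 = 3; sign now -1
(44863/4129) = (3573/4129)   [reduce mod 4129]
reciprocity: (3573/4129) = +1·(4129/3573) since 3573 mod 4 = 1, 4129 mod 4 = 1; sign now -1
(4129/3573) = (556/3573)   [reduce mod 3573]
556 = 2^2·139; (2/3573) = -1 since 3573 mod 8 = 5, so (556/3573) = (-1)^2·(139/3573); sign now -1
reciprocity: (139/3573) = +1·(3573/139) since 139 mod 4 = 3, 3573 mod 4 = 1; sign now -1
(3573/139) = (98/139)   [reduce mod 139]
98 = 2^1·49; (2/139) = -1 since 139 mod 8 = 3, so (98/139) = (-1)^1·(49/139); sign now +1
reciprocity: (49/139) = +1·(139/49) since 49 mod 4 = 1, 139 mod 4 = 3; sign now +1
(139/49) = (41/49)   [reduce mod 49]
reciprocity: (41/49) = +1·(49/41) since 41 mod 4 = 1, 49 mod 4 = 1; sign now +1
(49/41) = (8/41)   [reduce mod 41]
8 = 2^3·1; (2/41) = +1 since 41 mod 8 = 1, so (8/41) = (+1)^3·(1/41); sign now +1
(1/41) = 1; final value = sign = +1

1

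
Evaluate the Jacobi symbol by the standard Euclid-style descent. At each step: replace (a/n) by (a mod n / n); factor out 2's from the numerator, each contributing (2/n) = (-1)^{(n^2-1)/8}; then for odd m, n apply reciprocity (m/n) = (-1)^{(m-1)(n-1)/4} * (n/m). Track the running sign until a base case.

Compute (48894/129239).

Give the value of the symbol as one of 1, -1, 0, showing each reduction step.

1

48894 = 2^1·24447; (2/129239) = +1 since 129239 mod 8 = 7, so (48894/129239) = (+1)^1·(24447/129239); sign now +1
reciprocity: (24447/129239) = -1·(129239/24447) since 24447 mod 4 = 3, 129239 mod 4 = 3; sign now -1
(129239/24447) = (7004/24447)   [reduce mod 24447]
7004 = 2^2·1751; (2/24447) = +1 since 24447 mod 8 = 7, so (7004/24447) = (+1)^2·(1751/24447); sign now -1
reciprocity: (1751/24447) = -1·(24447/1751) since 1751 mod 4 = 3, 24447 mod 4 = 3; sign now +1
(24447/1751) = (1684/1751)   [reduce mod 1751]
1684 = 2^2·421; (2/1751) = +1 since 1751 mod 8 = 7, so (1684/1751) = (+1)^2·(421/1751); sign now +1
reciprocity: (421/1751) = +1·(1751/421) since 421 mod 4 = 1, 1751 mod 4 = 3; sign now +1
(1751/421) = (67/421)   [reduce mod 421]
reciprocity: (67/421) = +1·(421/67) since 67 mod 4 = 3, 421 mod 4 = 1; sign now +1
(421/67) = (19/67)   [reduce mod 67]
reciprocity: (19/67) = -1·(67/19) since 19 mod 4 = 3, 67 mod 4 = 3; sign now -1
(67/19) = (10/19)   [reduce mod 19]
10 = 2^1·5; (2/19) = -1 since 19 mod 8 = 3, so (10/19) = (-1)^1·(5/19); sign now +1
reciprocity: (5/19) = +1·(19/5) since 5 mod 4 = 1, 19 mod 4 = 3; sign now +1
(19/5) = (4/5)   [reduce mod 5]
4 = 2^2·1; (2/5) = -1 since 5 mod 8 = 5, so (4/5) = (-1)^2·(1/5); sign now +1
(1/5) = 1; final value = sign = +1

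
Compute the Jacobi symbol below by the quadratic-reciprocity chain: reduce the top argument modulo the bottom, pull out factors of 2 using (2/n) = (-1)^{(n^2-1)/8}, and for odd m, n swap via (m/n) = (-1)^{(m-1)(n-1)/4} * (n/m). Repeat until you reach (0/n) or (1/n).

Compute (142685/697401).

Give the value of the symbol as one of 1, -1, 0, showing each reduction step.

flip (142685/697401) -> (697401/142685): both odd, 142685 mod 4 = 1, 697401 mod 4 = 1, so the flip contributes +1; sign now +1
(697401/142685): 697401 mod 142685 = 126661, so (697401/142685) = (126661/142685)
flip (126661/142685) -> (142685/126661): both odd, 126661 mod 4 = 1, 142685 mod 4 = 1, so the flip contributes +1; sign now +1
(142685/126661): 142685 mod 126661 = 16024, so (142685/126661) = (16024/126661)
factor out 2^3: 16024 = 2^3·2003; with 126661 mod 8 = 5, (2/126661) = -1; sign now -1; continue with (2003/126661)
flip (2003/126661) -> (126661/2003): both odd, 2003 mod 4 = 3, 126661 mod 4 = 1, so the flip contributes +1; sign now -1
(126661/2003): 126661 mod 2003 = 472, so (126661/2003) = (472/2003)
factor out 2^3: 472 = 2^3·59; with 2003 mod 8 = 3, (2/2003) = -1; sign now +1; continue with (59/2003)
flip (59/2003) -> (2003/59): both odd, 59 mod 4 = 3, 2003 mod 4 = 3, so the flip contributes -1; sign now -1
(2003/59): 2003 mod 59 = 56, so (2003/59) = (56/59)
factor out 2^3: 56 = 2^3·7; with 59 mod 8 = 3, (2/59) = -1; sign now +1; continue with (7/59)
flip (7/59) -> (59/7): both odd, 7 mod 4 = 3, 59 mod 4 = 3, so the flip contributes -1; sign now -1
(59/7): 59 mod 7 = 3, so (59/7) = (3/7)
flip (3/7) -> (7/3): both odd, 3 mod 4 = 3, 7 mod 4 = 3, so the flip contributes -1; sign now +1
(7/3): 7 mod 3 = 1, so (7/3) = (1/3)
reached (1/3) = 1, so the symbol is +1

1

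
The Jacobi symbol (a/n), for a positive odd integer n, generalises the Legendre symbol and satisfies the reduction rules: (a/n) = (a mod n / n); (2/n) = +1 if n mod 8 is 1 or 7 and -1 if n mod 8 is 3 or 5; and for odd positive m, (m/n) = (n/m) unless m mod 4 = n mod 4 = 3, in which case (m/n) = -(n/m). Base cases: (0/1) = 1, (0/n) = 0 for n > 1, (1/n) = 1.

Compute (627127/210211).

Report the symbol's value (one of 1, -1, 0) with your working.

(627127/210211) = (206705/210211)   [reduce mod 210211]
reciprocity: (206705/210211) = +1·(210211/206705) since 206705 mod 4 = 1, 210211 mod 4 = 3; sign now +1
(210211/206705) = (3506/206705)   [reduce mod 206705]
3506 = 2^1·1753; (2/206705) = +1 since 206705 mod 8 = 1, so (3506/206705) = (+1)^1·(1753/206705); sign now +1
reciprocity: (1753/206705) = +1·(206705/1753) since 1753 mod 4 = 1, 206705 mod 4 = 1; sign now +1
(206705/1753) = (1604/1753)   [reduce mod 1753]
1604 = 2^2·401; (2/1753) = +1 since 1753 mod 8 = 1, so (1604/1753) = (+1)^2·(401/1753); sign now +1
reciprocity: (401/1753) = +1·(1753/401) since 401 mod 4 = 1, 1753 mod 4 = 1; sign now +1
(1753/401) = (149/401)   [reduce mod 401]
reciprocity: (149/401) = +1·(401/149) since 149 mod 4 = 1, 401 mod 4 = 1; sign now +1
(401/149) = (103/149)   [reduce mod 149]
reciprocity: (103/149) = +1·(149/103) since 103 mod 4 = 3, 149 mod 4 = 1; sign now +1
(149/103) = (46/103)   [reduce mod 103]
46 = 2^1·23; (2/103) = +1 since 103 mod 8 = 7, so (46/103) = (+1)^1·(23/103); sign now +1
reciprocity: (23/103) = -1·(103/23) since 23 mod 4 = 3, 103 mod 4 = 3; sign now -1
(103/23) = (11/23)   [reduce mod 23]
reciprocity: (11/23) = -1·(23/11) since 11 mod 4 = 3, 23 mod 4 = 3; sign now +1
(23/11) = (1/11)   [reduce mod 11]
(1/11) = 1; final value = sign = +1

1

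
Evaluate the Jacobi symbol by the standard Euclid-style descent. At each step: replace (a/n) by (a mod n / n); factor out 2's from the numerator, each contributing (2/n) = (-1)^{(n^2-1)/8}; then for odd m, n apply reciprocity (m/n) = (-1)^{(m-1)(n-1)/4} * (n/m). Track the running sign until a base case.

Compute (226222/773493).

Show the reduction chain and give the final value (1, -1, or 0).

226222 = 2^1·113111; (2/773493) = -1 since 773493 mod 8 = 5, so (226222/773493) = (-1)^1·(113111/773493); sign now -1
reciprocity: (113111/773493) = +1·(773493/113111) since 113111 mod 4 = 3, 773493 mod 4 = 1; sign now -1
(773493/113111) = (94827/113111)   [reduce mod 113111]
reciprocity: (94827/113111) = -1·(113111/94827) since 94827 mod 4 = 3, 113111 mod 4 = 3; sign now +1
(113111/94827) = (18284/94827)   [reduce mod 94827]
18284 = 2^2·4571; (2/94827) = -1 since 94827 mod 8 = 3, so (18284/94827) = (-1)^2·(4571/94827); sign now +1
reciprocity: (4571/94827) = -1·(94827/4571) since 4571 mod 4 = 3, 94827 mod 4 = 3; sign now -1
(94827/4571) = (3407/4571)   [reduce mod 4571]
reciprocity: (3407/4571) = -1·(4571/3407) since 3407 mod 4 = 3, 4571 mod 4 = 3; sign now +1
(4571/3407) = (1164/3407)   [reduce mod 3407]
1164 = 2^2·291; (2/3407) = +1 since 3407 mod 8 = 7, so (1164/3407) = (+1)^2·(291/3407); sign now +1
reciprocity: (291/3407) = -1·(3407/291) since 291 mod 4 = 3, 3407 mod 4 = 3; sign now -1
(3407/291) = (206/291)   [reduce mod 291]
206 = 2^1·103; (2/291) = -1 since 291 mod 8 = 3, so (206/291) = (-1)^1·(103/291); sign now +1
reciprocity: (103/291) = -1·(291/103) since 103 mod 4 = 3, 291 mod 4 = 3; sign now -1
(291/103) = (85/103)   [reduce mod 103]
reciprocity: (85/103) = +1·(103/85) since 85 mod 4 = 1, 103 mod 4 = 3; sign now -1
(103/85) = (18/85)   [reduce mod 85]
18 = 2^1·9; (2/85) = -1 since 85 mod 8 = 5, so (18/85) = (-1)^1·(9/85); sign now +1
reciprocity: (9/85) = +1·(85/9) since 9 mod 4 = 1, 85 mod 4 = 1; sign now +1
(85/9) = (4/9)   [reduce mod 9]
4 = 2^2·1; (2/9) = +1 since 9 mod 8 = 1, so (4/9) = (+1)^2·(1/9); sign now +1
(1/9) = 1; final value = sign = +1

1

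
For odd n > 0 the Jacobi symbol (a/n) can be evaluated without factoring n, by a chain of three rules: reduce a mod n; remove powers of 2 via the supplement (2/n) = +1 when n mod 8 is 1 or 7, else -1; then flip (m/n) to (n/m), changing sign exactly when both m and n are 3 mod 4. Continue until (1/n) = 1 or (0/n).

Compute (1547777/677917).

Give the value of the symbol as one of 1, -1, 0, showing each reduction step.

(1547777/677917): 1547777 mod 677917 = 191943, so (1547777/677917) = (191943/677917)
flip (191943/677917) -> (677917/191943): both odd, 191943 mod 4 = 3, 677917 mod 4 = 1, so the flip contributes +1; sign now +1
(677917/191943): 677917 mod 191943 = 102088, so (677917/191943) = (102088/191943)
factor out 2^3: 102088 = 2^3·12761; with 191943 mod 8 = 7, (2/191943) = +1; sign now +1; continue with (12761/191943)
flip (12761/191943) -> (191943/12761): both odd, 12761 mod 4 = 1, 191943 mod 4 = 3, so the flip contributes +1; sign now +1
(191943/12761): 191943 mod 12761 = 528, so (191943/12761) = (528/12761)
factor out 2^4: 528 = 2^4·33; with 12761 mod 8 = 1, (2/12761) = +1; sign now +1; continue with (33/12761)
flip (33/12761) -> (12761/33): both odd, 33 mod 4 = 1, 12761 mod 4 = 1, so the flip contributes +1; sign now +1
(12761/33): 12761 mod 33 = 23, so (12761/33) = (23/33)
flip (23/33) -> (33/23): both odd, 23 mod 4 = 3, 33 mod 4 = 1, so the flip contributes +1; sign now +1
(33/23): 33 mod 23 = 10, so (33/23) = (10/23)
factor out 2^1: 10 = 2^1·5; with 23 mod 8 = 7, (2/23) = +1; sign now +1; continue with (5/23)
flip (5/23) -> (23/5): both odd, 5 mod 4 = 1, 23 mod 4 = 3, so the flip contributes +1; sign now +1
(23/5): 23 mod 5 = 3, so (23/5) = (3/5)
flip (3/5) -> (5/3): both odd, 3 mod 4 = 3, 5 mod 4 = 1, so the flip contributes +1; sign now +1
(5/3): 5 mod 3 = 2, so (5/3) = (2/3)
factor out 2^1: 2 = 2^1·1; with 3 mod 8 = 3, (2/3) = -1; sign now -1; continue with (1/3)
reached (1/3) = 1, so the symbol is -1

-1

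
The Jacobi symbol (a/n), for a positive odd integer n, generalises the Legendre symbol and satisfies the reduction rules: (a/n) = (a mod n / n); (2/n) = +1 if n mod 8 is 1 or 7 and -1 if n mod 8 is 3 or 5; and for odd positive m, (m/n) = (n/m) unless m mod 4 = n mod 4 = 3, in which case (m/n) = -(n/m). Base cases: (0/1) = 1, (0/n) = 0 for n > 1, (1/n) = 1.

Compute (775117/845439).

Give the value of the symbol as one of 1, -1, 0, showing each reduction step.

reciprocity: (775117/845439) = +1·(845439/775117) since 775117 mod 4 = 1, 845439 mod 4 = 3; sign now +1
(845439/775117) = (70322/775117)   [reduce mod 775117]
70322 = 2^1·35161; (2/775117) = -1 since 775117 mod 8 = 5, so (70322/775117) = (-1)^1·(35161/775117); sign now -1
reciprocity: (35161/775117) = +1·(775117/35161) since 35161 mod 4 = 1, 775117 mod 4 = 1; sign now -1
(775117/35161) = (1575/35161)   [reduce mod 35161]
reciprocity: (1575/35161) = +1·(35161/1575) since 1575 mod 4 = 3, 35161 mod 4 = 1; sign now -1
(35161/1575) = (511/1575)   [reduce mod 1575]
reciprocity: (511/1575) = -1·(1575/511) since 511 mod 4 = 3, 1575 mod 4 = 3; sign now +1
(1575/511) = (42/511)   [reduce mod 511]
42 = 2^1·21; (2/511) = +1 since 511 mod 8 = 7, so (42/511) = (+1)^1·(21/511); sign now +1
reciprocity: (21/511) = +1·(511/21) since 21 mod 4 = 1, 511 mod 4 = 3; sign now +1
(511/21) = (7/21)   [reduce mod 21]
reciprocity: (7/21) = +1·(21/7) since 7 mod 4 = 3, 21 mod 4 = 1; sign now +1
(21/7) = (0/7)   [reduce mod 7]
(0/7) = 0   [gcd(a, n) > 1]; final value = 0

0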